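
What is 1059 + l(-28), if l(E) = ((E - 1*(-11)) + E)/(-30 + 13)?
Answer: 18048/17 ≈ 1061.6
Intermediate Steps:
l(E) = -11/17 - 2*E/17 (l(E) = ((E + 11) + E)/(-17) = ((11 + E) + E)*(-1/17) = (11 + 2*E)*(-1/17) = -11/17 - 2*E/17)
1059 + l(-28) = 1059 + (-11/17 - 2/17*(-28)) = 1059 + (-11/17 + 56/17) = 1059 + 45/17 = 18048/17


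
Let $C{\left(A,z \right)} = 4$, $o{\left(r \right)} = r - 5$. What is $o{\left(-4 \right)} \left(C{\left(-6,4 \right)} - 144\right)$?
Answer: $1260$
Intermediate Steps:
$o{\left(r \right)} = -5 + r$ ($o{\left(r \right)} = r - 5 = -5 + r$)
$o{\left(-4 \right)} \left(C{\left(-6,4 \right)} - 144\right) = \left(-5 - 4\right) \left(4 - 144\right) = \left(-9\right) \left(-140\right) = 1260$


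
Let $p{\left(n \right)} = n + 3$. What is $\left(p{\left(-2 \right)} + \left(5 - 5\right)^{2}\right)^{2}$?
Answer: $1$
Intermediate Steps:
$p{\left(n \right)} = 3 + n$
$\left(p{\left(-2 \right)} + \left(5 - 5\right)^{2}\right)^{2} = \left(\left(3 - 2\right) + \left(5 - 5\right)^{2}\right)^{2} = \left(1 + 0^{2}\right)^{2} = \left(1 + 0\right)^{2} = 1^{2} = 1$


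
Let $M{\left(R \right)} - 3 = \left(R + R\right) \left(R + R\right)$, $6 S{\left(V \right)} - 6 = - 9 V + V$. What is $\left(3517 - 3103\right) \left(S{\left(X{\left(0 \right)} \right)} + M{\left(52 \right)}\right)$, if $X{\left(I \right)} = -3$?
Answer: $4481136$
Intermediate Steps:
$S{\left(V \right)} = 1 - \frac{4 V}{3}$ ($S{\left(V \right)} = 1 + \frac{- 9 V + V}{6} = 1 + \frac{\left(-8\right) V}{6} = 1 - \frac{4 V}{3}$)
$M{\left(R \right)} = 3 + 4 R^{2}$ ($M{\left(R \right)} = 3 + \left(R + R\right) \left(R + R\right) = 3 + 2 R 2 R = 3 + 4 R^{2}$)
$\left(3517 - 3103\right) \left(S{\left(X{\left(0 \right)} \right)} + M{\left(52 \right)}\right) = \left(3517 - 3103\right) \left(\left(1 - -4\right) + \left(3 + 4 \cdot 52^{2}\right)\right) = 414 \left(\left(1 + 4\right) + \left(3 + 4 \cdot 2704\right)\right) = 414 \left(5 + \left(3 + 10816\right)\right) = 414 \left(5 + 10819\right) = 414 \cdot 10824 = 4481136$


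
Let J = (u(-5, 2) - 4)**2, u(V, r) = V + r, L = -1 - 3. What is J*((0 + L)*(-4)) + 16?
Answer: 800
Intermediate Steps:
L = -4
J = 49 (J = ((-5 + 2) - 4)**2 = (-3 - 4)**2 = (-7)**2 = 49)
J*((0 + L)*(-4)) + 16 = 49*((0 - 4)*(-4)) + 16 = 49*(-4*(-4)) + 16 = 49*16 + 16 = 784 + 16 = 800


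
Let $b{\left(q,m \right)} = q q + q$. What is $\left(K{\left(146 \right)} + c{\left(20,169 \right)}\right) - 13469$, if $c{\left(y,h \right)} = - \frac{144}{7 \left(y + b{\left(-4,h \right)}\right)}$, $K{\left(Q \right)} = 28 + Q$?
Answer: $- \frac{186139}{14} \approx -13296.0$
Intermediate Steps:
$b{\left(q,m \right)} = q + q^{2}$ ($b{\left(q,m \right)} = q^{2} + q = q + q^{2}$)
$c{\left(y,h \right)} = - \frac{144}{84 + 7 y}$ ($c{\left(y,h \right)} = - \frac{144}{7 \left(y - 4 \left(1 - 4\right)\right)} = - \frac{144}{7 \left(y - -12\right)} = - \frac{144}{7 \left(y + 12\right)} = - \frac{144}{7 \left(12 + y\right)} = - \frac{144}{84 + 7 y}$)
$\left(K{\left(146 \right)} + c{\left(20,169 \right)}\right) - 13469 = \left(\left(28 + 146\right) - \frac{144}{84 + 7 \cdot 20}\right) - 13469 = \left(174 - \frac{144}{84 + 140}\right) - 13469 = \left(174 - \frac{144}{224}\right) - 13469 = \left(174 - \frac{9}{14}\right) - 13469 = \frac{2427}{14} - 13469 = - \frac{186139}{14}$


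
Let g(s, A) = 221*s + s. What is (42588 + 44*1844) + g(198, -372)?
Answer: 167680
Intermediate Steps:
g(s, A) = 222*s
(42588 + 44*1844) + g(198, -372) = (42588 + 44*1844) + 222*198 = (42588 + 81136) + 43956 = 123724 + 43956 = 167680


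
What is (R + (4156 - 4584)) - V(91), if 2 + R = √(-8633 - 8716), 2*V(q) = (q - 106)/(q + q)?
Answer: -156505/364 + I*√17349 ≈ -429.96 + 131.72*I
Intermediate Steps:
V(q) = (-106 + q)/(4*q) (V(q) = ((q - 106)/(q + q))/2 = ((-106 + q)/((2*q)))/2 = ((-106 + q)*(1/(2*q)))/2 = ((-106 + q)/(2*q))/2 = (-106 + q)/(4*q))
R = -2 + I*√17349 (R = -2 + √(-8633 - 8716) = -2 + √(-17349) = -2 + I*√17349 ≈ -2.0 + 131.72*I)
(R + (4156 - 4584)) - V(91) = ((-2 + I*√17349) + (4156 - 4584)) - (-106 + 91)/(4*91) = ((-2 + I*√17349) - 428) - (-15)/(4*91) = (-430 + I*√17349) - 1*(-15/364) = (-430 + I*√17349) + 15/364 = -156505/364 + I*√17349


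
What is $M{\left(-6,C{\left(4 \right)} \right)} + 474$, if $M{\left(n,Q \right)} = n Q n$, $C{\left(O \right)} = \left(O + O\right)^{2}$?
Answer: $2778$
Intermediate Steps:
$C{\left(O \right)} = 4 O^{2}$ ($C{\left(O \right)} = \left(2 O\right)^{2} = 4 O^{2}$)
$M{\left(n,Q \right)} = Q n^{2}$ ($M{\left(n,Q \right)} = Q n n = Q n^{2}$)
$M{\left(-6,C{\left(4 \right)} \right)} + 474 = 4 \cdot 4^{2} \left(-6\right)^{2} + 474 = 4 \cdot 16 \cdot 36 + 474 = 64 \cdot 36 + 474 = 2304 + 474 = 2778$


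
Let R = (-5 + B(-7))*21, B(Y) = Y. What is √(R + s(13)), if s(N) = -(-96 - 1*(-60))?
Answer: 6*I*√6 ≈ 14.697*I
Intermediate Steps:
s(N) = 36 (s(N) = -(-96 + 60) = -1*(-36) = 36)
R = -252 (R = (-5 - 7)*21 = -12*21 = -252)
√(R + s(13)) = √(-252 + 36) = √(-216) = 6*I*√6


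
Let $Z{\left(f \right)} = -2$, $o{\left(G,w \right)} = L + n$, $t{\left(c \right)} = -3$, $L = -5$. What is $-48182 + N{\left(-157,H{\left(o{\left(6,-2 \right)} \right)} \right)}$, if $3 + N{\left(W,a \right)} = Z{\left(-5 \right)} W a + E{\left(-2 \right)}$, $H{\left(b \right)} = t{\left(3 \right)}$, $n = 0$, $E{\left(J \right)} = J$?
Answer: $-49129$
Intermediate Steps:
$o{\left(G,w \right)} = -5$ ($o{\left(G,w \right)} = -5 + 0 = -5$)
$H{\left(b \right)} = -3$
$N{\left(W,a \right)} = -5 - 2 W a$ ($N{\left(W,a \right)} = -3 + \left(- 2 W a - 2\right) = -3 - \left(2 + 2 W a\right) = -5 - 2 W a$)
$-48182 + N{\left(-157,H{\left(o{\left(6,-2 \right)} \right)} \right)} = -48182 - \left(5 - -942\right) = -48182 - 947 = -49129$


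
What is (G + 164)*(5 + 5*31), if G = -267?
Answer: -16480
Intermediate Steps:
(G + 164)*(5 + 5*31) = (-267 + 164)*(5 + 5*31) = -103*(5 + 155) = -103*160 = -16480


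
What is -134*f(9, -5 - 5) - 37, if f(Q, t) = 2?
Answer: -305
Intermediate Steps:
-134*f(9, -5 - 5) - 37 = -134*2 - 37 = -268 - 37 = -305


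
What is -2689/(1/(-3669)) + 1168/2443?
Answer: 24102495031/2443 ≈ 9.8659e+6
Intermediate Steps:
-2689/(1/(-3669)) + 1168/2443 = -2689/(-1/3669) + 1168*(1/2443) = -2689*(-3669) + 1168/2443 = 9865941 + 1168/2443 = 24102495031/2443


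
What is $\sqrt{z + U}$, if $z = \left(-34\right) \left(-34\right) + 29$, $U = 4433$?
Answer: $53 \sqrt{2} \approx 74.953$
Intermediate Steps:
$z = 1185$ ($z = 1156 + 29 = 1185$)
$\sqrt{z + U} = \sqrt{1185 + 4433} = \sqrt{5618} = 53 \sqrt{2}$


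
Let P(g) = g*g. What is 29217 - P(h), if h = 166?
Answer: 1661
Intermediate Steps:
P(g) = g²
29217 - P(h) = 29217 - 1*166² = 29217 - 1*27556 = 29217 - 27556 = 1661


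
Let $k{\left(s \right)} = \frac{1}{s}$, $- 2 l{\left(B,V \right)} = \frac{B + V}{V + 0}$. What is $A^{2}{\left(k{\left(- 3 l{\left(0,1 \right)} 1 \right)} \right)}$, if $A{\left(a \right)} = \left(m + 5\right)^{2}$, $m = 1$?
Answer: $1296$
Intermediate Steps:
$l{\left(B,V \right)} = - \frac{B + V}{2 V}$ ($l{\left(B,V \right)} = - \frac{\left(B + V\right) \frac{1}{V + 0}}{2} = - \frac{\left(B + V\right) \frac{1}{V}}{2} = - \frac{\frac{1}{V} \left(B + V\right)}{2} = - \frac{B + V}{2 V}$)
$A{\left(a \right)} = 36$ ($A{\left(a \right)} = \left(1 + 5\right)^{2} = 6^{2} = 36$)
$A^{2}{\left(k{\left(- 3 l{\left(0,1 \right)} 1 \right)} \right)} = 36^{2} = 1296$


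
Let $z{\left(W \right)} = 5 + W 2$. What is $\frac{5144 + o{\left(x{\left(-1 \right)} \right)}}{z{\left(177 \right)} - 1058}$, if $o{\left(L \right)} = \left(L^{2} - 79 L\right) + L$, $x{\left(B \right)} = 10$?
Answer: $- \frac{1488}{233} \approx -6.3863$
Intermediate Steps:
$z{\left(W \right)} = 5 + 2 W$
$o{\left(L \right)} = L^{2} - 78 L$
$\frac{5144 + o{\left(x{\left(-1 \right)} \right)}}{z{\left(177 \right)} - 1058} = \frac{5144 + 10 \left(-78 + 10\right)}{\left(5 + 2 \cdot 177\right) - 1058} = \frac{5144 + 10 \left(-68\right)}{\left(5 + 354\right) - 1058} = \frac{5144 - 680}{359 - 1058} = \frac{4464}{-699} = 4464 \left(- \frac{1}{699}\right) = - \frac{1488}{233}$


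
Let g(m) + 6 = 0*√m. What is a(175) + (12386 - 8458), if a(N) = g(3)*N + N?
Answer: 3053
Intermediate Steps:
g(m) = -6 (g(m) = -6 + 0*√m = -6 + 0 = -6)
a(N) = -5*N (a(N) = -6*N + N = -5*N)
a(175) + (12386 - 8458) = -5*175 + (12386 - 8458) = -875 + 3928 = 3053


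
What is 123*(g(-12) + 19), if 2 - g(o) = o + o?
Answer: 5535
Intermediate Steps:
g(o) = 2 - 2*o (g(o) = 2 - (o + o) = 2 - 2*o)
123*(g(-12) + 19) = 123*((2 - 2*(-12)) + 19) = 123*((2 + 24) + 19) = 123*(26 + 19) = 123*45 = 5535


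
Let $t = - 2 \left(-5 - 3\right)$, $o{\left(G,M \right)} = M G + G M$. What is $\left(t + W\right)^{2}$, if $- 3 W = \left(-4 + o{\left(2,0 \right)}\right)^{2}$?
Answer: $\frac{1024}{9} \approx 113.78$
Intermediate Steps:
$o{\left(G,M \right)} = 2 G M$ ($o{\left(G,M \right)} = G M + G M = 2 G M$)
$t = 16$ ($t = \left(-2\right) \left(-8\right) = 16$)
$W = - \frac{16}{3}$ ($W = - \frac{\left(-4 + 2 \cdot 2 \cdot 0\right)^{2}}{3} = - \frac{\left(-4 + 0\right)^{2}}{3} = - \frac{\left(-4\right)^{2}}{3} = \left(- \frac{1}{3}\right) 16 = - \frac{16}{3} \approx -5.3333$)
$\left(t + W\right)^{2} = \left(16 - \frac{16}{3}\right)^{2} = \left(\frac{32}{3}\right)^{2} = \frac{1024}{9}$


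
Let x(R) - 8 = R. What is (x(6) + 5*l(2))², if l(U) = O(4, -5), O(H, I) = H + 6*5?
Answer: 33856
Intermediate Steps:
O(H, I) = 30 + H (O(H, I) = H + 30 = 30 + H)
l(U) = 34 (l(U) = 30 + 4 = 34)
x(R) = 8 + R
(x(6) + 5*l(2))² = ((8 + 6) + 5*34)² = (14 + 170)² = 184² = 33856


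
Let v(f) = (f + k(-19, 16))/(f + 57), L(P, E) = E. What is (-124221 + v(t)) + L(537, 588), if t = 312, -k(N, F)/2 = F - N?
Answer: -45620335/369 ≈ -1.2363e+5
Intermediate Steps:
k(N, F) = -2*F + 2*N (k(N, F) = -2*(F - N) = -2*F + 2*N)
v(f) = (-70 + f)/(57 + f) (v(f) = (f + (-2*16 + 2*(-19)))/(f + 57) = (f + (-32 - 38))/(57 + f) = (f - 70)/(57 + f) = (-70 + f)/(57 + f))
(-124221 + v(t)) + L(537, 588) = (-124221 + (-70 + 312)/(57 + 312)) + 588 = (-124221 + 242/369) + 588 = -45837307/369 + 588 = -45620335/369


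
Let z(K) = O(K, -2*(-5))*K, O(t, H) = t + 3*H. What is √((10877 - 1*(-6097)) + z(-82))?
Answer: √21238 ≈ 145.73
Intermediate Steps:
z(K) = K*(30 + K) (z(K) = (K + 3*(-2*(-5)))*K = (K + 3*10)*K = (K + 30)*K = (30 + K)*K = K*(30 + K))
√((10877 - 1*(-6097)) + z(-82)) = √((10877 - 1*(-6097)) - 82*(30 - 82)) = √((10877 + 6097) - 82*(-52)) = √(16974 + 4264) = √21238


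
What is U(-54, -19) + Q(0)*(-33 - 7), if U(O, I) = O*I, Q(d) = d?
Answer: 1026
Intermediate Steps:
U(O, I) = I*O
U(-54, -19) + Q(0)*(-33 - 7) = -19*(-54) + 0*(-33 - 7) = 1026 + 0*(-40) = 1026 + 0 = 1026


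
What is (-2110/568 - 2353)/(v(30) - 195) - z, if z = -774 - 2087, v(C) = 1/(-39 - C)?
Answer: 10979505127/3821504 ≈ 2873.1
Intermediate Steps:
z = -2861
(-2110/568 - 2353)/(v(30) - 195) - z = (-2110/568 - 2353)/(-1/(39 + 30) - 195) - 1*(-2861) = (-2110*1/568 - 2353)/(-1/69 - 195) + 2861 = (-1055/284 - 2353)/(-1*1/69 - 195) + 2861 = -669307/(284*(-1/69 - 195)) + 2861 = -669307/(284*(-13456/69)) + 2861 = -669307/284*(-69/13456) + 2861 = 46182183/3821504 + 2861 = 10979505127/3821504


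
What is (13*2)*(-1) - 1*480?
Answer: -506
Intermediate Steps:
(13*2)*(-1) - 1*480 = 26*(-1) - 480 = -26 - 480 = -506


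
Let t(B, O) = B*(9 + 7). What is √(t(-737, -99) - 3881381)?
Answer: I*√3893173 ≈ 1973.1*I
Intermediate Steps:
t(B, O) = 16*B (t(B, O) = B*16 = 16*B)
√(t(-737, -99) - 3881381) = √(16*(-737) - 3881381) = √(-11792 - 3881381) = √(-3893173) = I*√3893173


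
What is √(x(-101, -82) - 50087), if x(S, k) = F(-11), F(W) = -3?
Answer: I*√50090 ≈ 223.81*I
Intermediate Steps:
x(S, k) = -3
√(x(-101, -82) - 50087) = √(-3 - 50087) = √(-50090) = I*√50090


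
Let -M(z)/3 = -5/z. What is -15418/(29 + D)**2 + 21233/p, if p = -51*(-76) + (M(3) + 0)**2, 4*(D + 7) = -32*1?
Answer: -27991975/382298 ≈ -73.220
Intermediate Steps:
D = -15 (D = -7 + (-32*1)/4 = -7 + (1/4)*(-32) = -7 - 8 = -15)
M(z) = 15/z (M(z) = -(-15)/z = 15/z)
p = 3901 (p = -51*(-76) + (15/3 + 0)**2 = 3876 + (15*(1/3) + 0)**2 = 3876 + (5 + 0)**2 = 3876 + 5**2 = 3876 + 25 = 3901)
-15418/(29 + D)**2 + 21233/p = -15418/(29 - 15)**2 + 21233/3901 = -15418/(14**2) + 21233*(1/3901) = -15418/196 + 21233/3901 = -15418*1/196 + 21233/3901 = -7709/98 + 21233/3901 = -27991975/382298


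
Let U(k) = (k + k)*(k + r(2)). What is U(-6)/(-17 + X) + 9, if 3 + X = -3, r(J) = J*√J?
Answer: 135/23 + 24*√2/23 ≈ 7.3453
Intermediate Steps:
r(J) = J^(3/2)
U(k) = 2*k*(k + 2*√2) (U(k) = (k + k)*(k + 2^(3/2)) = (2*k)*(k + 2*√2) = 2*k*(k + 2*√2))
X = -6 (X = -3 - 3 = -6)
U(-6)/(-17 + X) + 9 = (2*(-6)*(-6 + 2*√2))/(-17 - 6) + 9 = (72 - 24*√2)/(-23) + 9 = -(72 - 24*√2)/23 + 9 = (-72/23 + 24*√2/23) + 9 = 135/23 + 24*√2/23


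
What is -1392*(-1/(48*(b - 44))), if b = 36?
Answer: -29/8 ≈ -3.6250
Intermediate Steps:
-1392*(-1/(48*(b - 44))) = -1392*(-1/(48*(36 - 44))) = -1392/((-48*(-8))) = -1392/384 = -1392*1/384 = -29/8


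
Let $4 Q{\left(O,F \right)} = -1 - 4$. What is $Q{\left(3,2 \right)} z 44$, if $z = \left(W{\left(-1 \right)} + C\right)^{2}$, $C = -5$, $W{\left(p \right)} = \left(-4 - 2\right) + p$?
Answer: $-7920$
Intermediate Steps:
$W{\left(p \right)} = -6 + p$
$Q{\left(O,F \right)} = - \frac{5}{4}$ ($Q{\left(O,F \right)} = \frac{-1 - 4}{4} = \frac{1}{4} \left(-5\right) = - \frac{5}{4}$)
$z = 144$ ($z = \left(\left(-6 - 1\right) - 5\right)^{2} = \left(-7 - 5\right)^{2} = \left(-12\right)^{2} = 144$)
$Q{\left(3,2 \right)} z 44 = \left(- \frac{5}{4}\right) 144 \cdot 44 = \left(-180\right) 44 = -7920$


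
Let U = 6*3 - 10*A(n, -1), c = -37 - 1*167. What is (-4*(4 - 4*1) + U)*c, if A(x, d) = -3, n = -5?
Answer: -9792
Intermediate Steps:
c = -204 (c = -37 - 167 = -204)
U = 48 (U = 6*3 - 10*(-3) = 18 + 30 = 48)
(-4*(4 - 4*1) + U)*c = (-4*(4 - 4*1) + 48)*(-204) = (-4*(4 - 4) + 48)*(-204) = (-4*0 + 48)*(-204) = (0 + 48)*(-204) = 48*(-204) = -9792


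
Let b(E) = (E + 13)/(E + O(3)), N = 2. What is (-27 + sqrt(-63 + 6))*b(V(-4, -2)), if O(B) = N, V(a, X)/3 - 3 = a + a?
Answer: -54/13 + 2*I*sqrt(57)/13 ≈ -4.1538 + 1.1615*I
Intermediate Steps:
V(a, X) = 9 + 6*a (V(a, X) = 9 + 3*(a + a) = 9 + 3*(2*a) = 9 + 6*a)
O(B) = 2
b(E) = (13 + E)/(2 + E) (b(E) = (E + 13)/(E + 2) = (13 + E)/(2 + E))
(-27 + sqrt(-63 + 6))*b(V(-4, -2)) = (-27 + sqrt(-63 + 6))*((13 + (9 + 6*(-4)))/(2 + (9 + 6*(-4)))) = (-27 + sqrt(-57))*((13 + (9 - 24))/(2 + (9 - 24))) = (-27 + I*sqrt(57))*((13 - 15)/(2 - 15)) = (-27 + I*sqrt(57))*(-2/(-13)) = (-27 + I*sqrt(57))*(-1/13*(-2)) = (-27 + I*sqrt(57))*(2/13) = -54/13 + 2*I*sqrt(57)/13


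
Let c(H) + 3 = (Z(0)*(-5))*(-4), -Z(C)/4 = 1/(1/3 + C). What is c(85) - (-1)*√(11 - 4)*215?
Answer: -243 + 215*√7 ≈ 325.84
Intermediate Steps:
Z(C) = -4/(⅓ + C) (Z(C) = -4/(1/3 + C) = -4/(⅓ + C))
c(H) = -243 (c(H) = -3 + (-12/(1 + 3*0)*(-5))*(-4) = -3 + (-12/(1 + 0)*(-5))*(-4) = -3 + (-12/1*(-5))*(-4) = -3 + (-12*1*(-5))*(-4) = -3 - 12*(-5)*(-4) = -3 + 60*(-4) = -3 - 240 = -243)
c(85) - (-1)*√(11 - 4)*215 = -243 - (-1)*√(11 - 4)*215 = -243 - (-1)*√7*215 = -243 - (-1)*215*√7 = -243 - (-215)*√7 = -243 + 215*√7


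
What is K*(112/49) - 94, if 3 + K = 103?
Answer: 942/7 ≈ 134.57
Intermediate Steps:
K = 100 (K = -3 + 103 = 100)
K*(112/49) - 94 = 100*(112/49) - 94 = 100*(112*(1/49)) - 94 = 100*(16/7) - 94 = 1600/7 - 94 = 942/7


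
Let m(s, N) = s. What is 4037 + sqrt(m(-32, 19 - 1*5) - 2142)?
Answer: 4037 + I*sqrt(2174) ≈ 4037.0 + 46.626*I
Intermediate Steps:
4037 + sqrt(m(-32, 19 - 1*5) - 2142) = 4037 + sqrt(-32 - 2142) = 4037 + sqrt(-2174) = 4037 + I*sqrt(2174)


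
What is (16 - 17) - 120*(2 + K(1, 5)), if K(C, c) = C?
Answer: -361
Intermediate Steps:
(16 - 17) - 120*(2 + K(1, 5)) = (16 - 17) - 120*(2 + 1) = -1 - 120*3 = -1 - 24*15 = -1 - 360 = -361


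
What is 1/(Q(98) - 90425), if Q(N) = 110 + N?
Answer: -1/90217 ≈ -1.1084e-5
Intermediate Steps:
1/(Q(98) - 90425) = 1/((110 + 98) - 90425) = 1/(208 - 90425) = 1/(-90217) = -1/90217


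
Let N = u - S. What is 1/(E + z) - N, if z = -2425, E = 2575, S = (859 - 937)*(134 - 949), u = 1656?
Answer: 9287101/150 ≈ 61914.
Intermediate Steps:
S = 63570 (S = -78*(-815) = 63570)
N = -61914 (N = 1656 - 1*63570 = 1656 - 63570 = -61914)
1/(E + z) - N = 1/(2575 - 2425) - 1*(-61914) = 1/150 + 61914 = 9287101/150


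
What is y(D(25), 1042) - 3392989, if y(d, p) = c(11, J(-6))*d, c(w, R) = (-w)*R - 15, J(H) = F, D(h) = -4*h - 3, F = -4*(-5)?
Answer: -3368784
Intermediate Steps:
F = 20
D(h) = -3 - 4*h
J(H) = 20
c(w, R) = -15 - R*w (c(w, R) = -R*w - 15 = -15 - R*w)
y(d, p) = -235*d (y(d, p) = (-15 - 1*20*11)*d = (-15 - 220)*d = -235*d)
y(D(25), 1042) - 3392989 = -235*(-3 - 4*25) - 3392989 = -235*(-3 - 100) - 3392989 = -235*(-103) - 3392989 = 24205 - 3392989 = -3368784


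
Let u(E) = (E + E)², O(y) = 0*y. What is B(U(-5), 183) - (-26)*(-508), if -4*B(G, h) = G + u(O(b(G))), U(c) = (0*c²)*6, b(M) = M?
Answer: -13208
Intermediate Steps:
O(y) = 0
u(E) = 4*E² (u(E) = (2*E)² = 4*E²)
U(c) = 0 (U(c) = 0*6 = 0)
B(G, h) = -G/4 (B(G, h) = -(G + 4*0²)/4 = -(G + 4*0)/4 = -(G + 0)/4 = -G/4)
B(U(-5), 183) - (-26)*(-508) = -¼*0 - (-26)*(-508) = 0 - 1*13208 = 0 - 13208 = -13208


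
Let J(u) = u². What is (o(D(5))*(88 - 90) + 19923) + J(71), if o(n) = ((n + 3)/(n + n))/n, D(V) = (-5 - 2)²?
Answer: 59938512/2401 ≈ 24964.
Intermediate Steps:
D(V) = 49 (D(V) = (-7)² = 49)
o(n) = (3 + n)/(2*n²) (o(n) = ((3 + n)/((2*n)))/n = ((3 + n)*(1/(2*n)))/n = ((3 + n)/(2*n))/n = (3 + n)/(2*n²))
(o(D(5))*(88 - 90) + 19923) + J(71) = (((½)*(3 + 49)/49²)*(88 - 90) + 19923) + 71² = (((½)*(1/2401)*52)*(-2) + 19923) + 5041 = ((26/2401)*(-2) + 19923) + 5041 = (-52/2401 + 19923) + 5041 = 47835071/2401 + 5041 = 59938512/2401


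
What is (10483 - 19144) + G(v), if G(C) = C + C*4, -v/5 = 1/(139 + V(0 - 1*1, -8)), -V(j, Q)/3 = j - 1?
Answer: -251174/29 ≈ -8661.2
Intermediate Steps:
V(j, Q) = 3 - 3*j (V(j, Q) = -3*(j - 1) = -3*(-1 + j) = 3 - 3*j)
v = -1/29 (v = -5/(139 + (3 - 3*(0 - 1*1))) = -5/(139 + (3 - 3*(0 - 1))) = -5/(139 + (3 - 3*(-1))) = -5/(139 + (3 + 3)) = -5/(139 + 6) = -5/145 = -5*1/145 = -1/29 ≈ -0.034483)
G(C) = 5*C (G(C) = C + 4*C = 5*C)
(10483 - 19144) + G(v) = (10483 - 19144) + 5*(-1/29) = -8661 - 5/29 = -251174/29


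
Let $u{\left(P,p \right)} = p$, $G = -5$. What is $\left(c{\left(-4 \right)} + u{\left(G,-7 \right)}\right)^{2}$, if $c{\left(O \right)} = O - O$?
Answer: $49$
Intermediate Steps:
$c{\left(O \right)} = 0$
$\left(c{\left(-4 \right)} + u{\left(G,-7 \right)}\right)^{2} = \left(0 - 7\right)^{2} = \left(-7\right)^{2} = 49$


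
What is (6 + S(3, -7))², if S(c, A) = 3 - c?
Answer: 36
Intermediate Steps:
(6 + S(3, -7))² = (6 + (3 - 1*3))² = (6 + (3 - 3))² = (6 + 0)² = 6² = 36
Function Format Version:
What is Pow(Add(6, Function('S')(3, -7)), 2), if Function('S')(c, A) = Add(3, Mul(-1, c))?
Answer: 36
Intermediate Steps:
Pow(Add(6, Function('S')(3, -7)), 2) = Pow(Add(6, Add(3, Mul(-1, 3))), 2) = Pow(Add(6, Add(3, -3)), 2) = Pow(Add(6, 0), 2) = Pow(6, 2) = 36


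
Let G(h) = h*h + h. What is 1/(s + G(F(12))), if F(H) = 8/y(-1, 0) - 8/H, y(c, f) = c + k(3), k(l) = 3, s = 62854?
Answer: 9/565816 ≈ 1.5906e-5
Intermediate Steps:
y(c, f) = 3 + c (y(c, f) = c + 3 = 3 + c)
F(H) = 4 - 8/H (F(H) = 8/(3 - 1) - 8/H = 8/2 - 8/H = 8*(½) - 8/H = 4 - 8/H)
G(h) = h + h² (G(h) = h² + h = h + h²)
1/(s + G(F(12))) = 1/(62854 + (4 - 8/12)*(1 + (4 - 8/12))) = 1/(62854 + (4 - 8*1/12)*(1 + (4 - 8*1/12))) = 1/(62854 + (4 - ⅔)*(1 + (4 - ⅔))) = 1/(62854 + 10*(1 + 10/3)/3) = 1/(62854 + (10/3)*(13/3)) = 1/(62854 + 130/9) = 1/(565816/9) = 9/565816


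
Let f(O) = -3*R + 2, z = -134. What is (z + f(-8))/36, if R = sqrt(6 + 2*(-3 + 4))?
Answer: -11/3 - sqrt(2)/6 ≈ -3.9024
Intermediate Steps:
R = 2*sqrt(2) (R = sqrt(6 + 2*1) = sqrt(6 + 2) = sqrt(8) = 2*sqrt(2) ≈ 2.8284)
f(O) = 2 - 6*sqrt(2) (f(O) = -6*sqrt(2) + 2 = 2 - 6*sqrt(2))
(z + f(-8))/36 = (-134 + (2 - 6*sqrt(2)))/36 = (-132 - 6*sqrt(2))*(1/36) = -11/3 - sqrt(2)/6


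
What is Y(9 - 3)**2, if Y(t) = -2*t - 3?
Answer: 225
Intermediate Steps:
Y(t) = -3 - 2*t
Y(9 - 3)**2 = (-3 - 2*(9 - 3))**2 = (-3 - 2*6)**2 = (-3 - 12)**2 = (-15)**2 = 225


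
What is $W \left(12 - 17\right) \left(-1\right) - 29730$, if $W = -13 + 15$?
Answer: $-29720$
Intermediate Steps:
$W = 2$
$W \left(12 - 17\right) \left(-1\right) - 29730 = 2 \left(12 - 17\right) \left(-1\right) - 29730 = 2 \left(-5\right) \left(-1\right) - 29730 = \left(-10\right) \left(-1\right) - 29730 = 10 - 29730 = -29720$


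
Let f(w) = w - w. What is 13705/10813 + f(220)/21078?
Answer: 13705/10813 ≈ 1.2675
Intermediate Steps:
f(w) = 0
13705/10813 + f(220)/21078 = 13705/10813 + 0/21078 = 13705*(1/10813) + 0*(1/21078) = 13705/10813 + 0 = 13705/10813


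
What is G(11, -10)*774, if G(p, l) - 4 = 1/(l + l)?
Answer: 30573/10 ≈ 3057.3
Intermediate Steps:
G(p, l) = 4 + 1/(2*l) (G(p, l) = 4 + 1/(l + l) = 4 + 1/(2*l))
G(11, -10)*774 = (4 + (1/2)/(-10))*774 = (4 + (1/2)*(-1/10))*774 = (4 - 1/20)*774 = (79/20)*774 = 30573/10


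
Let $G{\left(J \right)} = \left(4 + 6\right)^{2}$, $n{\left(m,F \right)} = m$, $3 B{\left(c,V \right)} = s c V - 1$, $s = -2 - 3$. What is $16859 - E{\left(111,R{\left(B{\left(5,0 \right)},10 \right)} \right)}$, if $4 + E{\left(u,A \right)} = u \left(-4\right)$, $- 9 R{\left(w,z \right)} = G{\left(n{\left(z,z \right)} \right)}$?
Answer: $17307$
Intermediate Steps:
$s = -5$ ($s = -2 - 3 = -5$)
$B{\left(c,V \right)} = - \frac{1}{3} - \frac{5 V c}{3}$ ($B{\left(c,V \right)} = \frac{- 5 c V - 1}{3} = \frac{- 5 V c - 1}{3} = \frac{-1 - 5 V c}{3} = - \frac{1}{3} - \frac{5 V c}{3}$)
$G{\left(J \right)} = 100$ ($G{\left(J \right)} = 10^{2} = 100$)
$R{\left(w,z \right)} = - \frac{100}{9}$ ($R{\left(w,z \right)} = \left(- \frac{1}{9}\right) 100 = - \frac{100}{9}$)
$E{\left(u,A \right)} = -4 - 4 u$ ($E{\left(u,A \right)} = -4 + u \left(-4\right) = -4 - 4 u$)
$16859 - E{\left(111,R{\left(B{\left(5,0 \right)},10 \right)} \right)} = 16859 - \left(-4 - 444\right) = 16859 - -448 = 16859 + 448 = 17307$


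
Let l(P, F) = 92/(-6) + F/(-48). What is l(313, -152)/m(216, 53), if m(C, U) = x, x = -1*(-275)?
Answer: -73/1650 ≈ -0.044242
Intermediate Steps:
x = 275
m(C, U) = 275
l(P, F) = -46/3 - F/48 (l(P, F) = 92*(-⅙) + F*(-1/48) = -46/3 - F/48)
l(313, -152)/m(216, 53) = (-46/3 - 1/48*(-152))/275 = (-46/3 + 19/6)*(1/275) = -73/6*1/275 = -73/1650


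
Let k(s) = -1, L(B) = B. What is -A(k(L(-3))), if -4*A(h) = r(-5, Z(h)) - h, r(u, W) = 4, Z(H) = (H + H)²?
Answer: 5/4 ≈ 1.2500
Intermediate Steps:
Z(H) = 4*H² (Z(H) = (2*H)² = 4*H²)
A(h) = -1 + h/4 (A(h) = -(4 - h)/4 = -1 + h/4)
-A(k(L(-3))) = -(-1 + (¼)*(-1)) = -(-1 - ¼) = -1*(-5/4) = 5/4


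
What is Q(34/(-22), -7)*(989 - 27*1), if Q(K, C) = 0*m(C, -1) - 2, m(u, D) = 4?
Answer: -1924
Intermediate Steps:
Q(K, C) = -2 (Q(K, C) = 0*4 - 2 = 0 - 2 = -2)
Q(34/(-22), -7)*(989 - 27*1) = -2*(989 - 27*1) = -2*(989 - 27) = -2*962 = -1924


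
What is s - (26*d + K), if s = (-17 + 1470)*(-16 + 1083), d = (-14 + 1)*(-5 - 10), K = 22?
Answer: 1545259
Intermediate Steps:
d = 195 (d = -13*(-15) = 195)
s = 1550351 (s = 1453*1067 = 1550351)
s - (26*d + K) = 1550351 - (26*195 + 22) = 1550351 - (5070 + 22) = 1550351 - 1*5092 = 1550351 - 5092 = 1545259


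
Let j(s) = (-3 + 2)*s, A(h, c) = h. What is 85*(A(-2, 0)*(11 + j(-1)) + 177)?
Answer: 13005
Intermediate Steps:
j(s) = -s
85*(A(-2, 0)*(11 + j(-1)) + 177) = 85*(-2*(11 - 1*(-1)) + 177) = 85*(-2*(11 + 1) + 177) = 85*(-2*12 + 177) = 85*(-24 + 177) = 85*153 = 13005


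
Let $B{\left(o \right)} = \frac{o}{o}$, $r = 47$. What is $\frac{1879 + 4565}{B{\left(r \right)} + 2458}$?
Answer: $\frac{6444}{2459} \approx 2.6206$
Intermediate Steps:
$B{\left(o \right)} = 1$
$\frac{1879 + 4565}{B{\left(r \right)} + 2458} = \frac{1879 + 4565}{1 + 2458} = \frac{6444}{2459}$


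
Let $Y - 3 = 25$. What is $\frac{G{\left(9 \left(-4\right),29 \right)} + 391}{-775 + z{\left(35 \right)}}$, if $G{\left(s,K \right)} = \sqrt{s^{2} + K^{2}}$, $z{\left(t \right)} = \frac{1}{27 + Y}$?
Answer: $- \frac{21505}{42624} - \frac{55 \sqrt{2137}}{42624} \approx -0.56418$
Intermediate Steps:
$Y = 28$ ($Y = 3 + 25 = 28$)
$z{\left(t \right)} = \frac{1}{55}$ ($z{\left(t \right)} = \frac{1}{27 + 28} = \frac{1}{55}$)
$G{\left(s,K \right)} = \sqrt{K^{2} + s^{2}}$
$\frac{G{\left(9 \left(-4\right),29 \right)} + 391}{-775 + z{\left(35 \right)}} = \frac{\sqrt{29^{2} + \left(9 \left(-4\right)\right)^{2}} + 391}{-775 + \frac{1}{55}} = \frac{\sqrt{841 + \left(-36\right)^{2}} + 391}{- \frac{42624}{55}} = \left(\sqrt{841 + 1296} + 391\right) \left(- \frac{55}{42624}\right) = \left(\sqrt{2137} + 391\right) \left(- \frac{55}{42624}\right) = \left(391 + \sqrt{2137}\right) \left(- \frac{55}{42624}\right) = - \frac{21505}{42624} - \frac{55 \sqrt{2137}}{42624}$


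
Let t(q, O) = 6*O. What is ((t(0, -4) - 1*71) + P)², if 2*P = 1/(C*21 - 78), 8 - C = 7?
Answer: 117310561/12996 ≈ 9026.7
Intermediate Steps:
C = 1 (C = 8 - 1*7 = 8 - 7 = 1)
P = -1/114 (P = 1/(2*(1*21 - 78)) = 1/(2*(21 - 78)) = (½)/(-57) = (½)*(-1/57) = -1/114 ≈ -0.0087719)
((t(0, -4) - 1*71) + P)² = ((6*(-4) - 1*71) - 1/114)² = ((-24 - 71) - 1/114)² = (-95 - 1/114)² = (-10831/114)² = 117310561/12996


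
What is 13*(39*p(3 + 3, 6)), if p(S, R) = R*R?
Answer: 18252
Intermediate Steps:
p(S, R) = R**2
13*(39*p(3 + 3, 6)) = 13*(39*6**2) = 13*(39*36) = 13*1404 = 18252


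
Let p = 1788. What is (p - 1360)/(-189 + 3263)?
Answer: 214/1537 ≈ 0.13923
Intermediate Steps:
(p - 1360)/(-189 + 3263) = (1788 - 1360)/(-189 + 3263) = 428/3074 = 428*(1/3074) = 214/1537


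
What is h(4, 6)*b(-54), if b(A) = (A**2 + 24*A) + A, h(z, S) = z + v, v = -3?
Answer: 1566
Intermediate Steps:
h(z, S) = -3 + z (h(z, S) = z - 3 = -3 + z)
b(A) = A**2 + 25*A
h(4, 6)*b(-54) = (-3 + 4)*(-54*(25 - 54)) = 1*(-54*(-29)) = 1*1566 = 1566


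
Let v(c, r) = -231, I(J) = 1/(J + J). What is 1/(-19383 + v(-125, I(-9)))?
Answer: -1/19614 ≈ -5.0984e-5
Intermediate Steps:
I(J) = 1/(2*J)
1/(-19383 + v(-125, I(-9))) = 1/(-19383 - 231) = 1/(-19614) = -1/19614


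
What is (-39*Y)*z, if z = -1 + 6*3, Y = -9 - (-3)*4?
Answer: -1989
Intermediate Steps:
Y = 3 (Y = -9 - 1*(-12) = -9 + 12 = 3)
z = 17 (z = -1 + 18 = 17)
(-39*Y)*z = -39*3*17 = -117*17 = -1989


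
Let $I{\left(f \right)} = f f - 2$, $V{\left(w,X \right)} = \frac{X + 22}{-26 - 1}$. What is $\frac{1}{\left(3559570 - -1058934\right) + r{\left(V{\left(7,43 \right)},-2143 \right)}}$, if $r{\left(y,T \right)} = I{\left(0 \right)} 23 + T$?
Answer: $\frac{1}{4616315} \approx 2.1662 \cdot 10^{-7}$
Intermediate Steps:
$V{\left(w,X \right)} = - \frac{22}{27} - \frac{X}{27}$ ($V{\left(w,X \right)} = \frac{22 + X}{-27} = \left(22 + X\right) \left(- \frac{1}{27}\right) = - \frac{22}{27} - \frac{X}{27}$)
$I{\left(f \right)} = -2 + f^{2}$ ($I{\left(f \right)} = f^{2} - 2 = -2 + f^{2}$)
$r{\left(y,T \right)} = -46 + T$ ($r{\left(y,T \right)} = \left(-2 + 0^{2}\right) 23 + T = \left(-2 + 0\right) 23 + T = \left(-2\right) 23 + T = -46 + T$)
$\frac{1}{\left(3559570 - -1058934\right) + r{\left(V{\left(7,43 \right)},-2143 \right)}} = \frac{1}{\left(3559570 - -1058934\right) - 2189} = \frac{1}{\left(3559570 + 1058934\right) - 2189} = \frac{1}{4618504 - 2189} = \frac{1}{4616315}$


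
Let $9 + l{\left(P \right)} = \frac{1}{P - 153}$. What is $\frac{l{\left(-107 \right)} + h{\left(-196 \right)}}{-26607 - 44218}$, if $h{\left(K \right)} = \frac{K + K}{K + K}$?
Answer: $\frac{2081}{18414500} \approx 0.00011301$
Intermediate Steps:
$l{\left(P \right)} = -9 + \frac{1}{-153 + P}$ ($l{\left(P \right)} = -9 + \frac{1}{P - 153} = -9 + \frac{1}{-153 + P}$)
$h{\left(K \right)} = 1$ ($h{\left(K \right)} = \frac{2 K}{2 K} = 2 K \frac{1}{2 K} = 1$)
$\frac{l{\left(-107 \right)} + h{\left(-196 \right)}}{-26607 - 44218} = \frac{\frac{1378 - -963}{-153 - 107} + 1}{-26607 - 44218} = \frac{\frac{1378 + 963}{-260} + 1}{-70825} = \left(\left(- \frac{1}{260}\right) 2341 + 1\right) \left(- \frac{1}{70825}\right) = \left(- \frac{2341}{260} + 1\right) \left(- \frac{1}{70825}\right) = \left(- \frac{2081}{260}\right) \left(- \frac{1}{70825}\right) = \frac{2081}{18414500}$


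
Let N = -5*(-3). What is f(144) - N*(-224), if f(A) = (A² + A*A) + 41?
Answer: 44873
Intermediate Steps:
N = 15
f(A) = 41 + 2*A² (f(A) = (A² + A²) + 41 = 2*A² + 41 = 41 + 2*A²)
f(144) - N*(-224) = (41 + 2*144²) - 15*(-224) = (41 + 2*20736) - 1*(-3360) = (41 + 41472) + 3360 = 41513 + 3360 = 44873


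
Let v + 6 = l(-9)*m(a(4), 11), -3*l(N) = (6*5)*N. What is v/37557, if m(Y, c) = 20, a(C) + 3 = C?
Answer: 46/963 ≈ 0.047767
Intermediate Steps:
a(C) = -3 + C
l(N) = -10*N (l(N) = -6*5*N/3 = -10*N)
v = 1794 (v = -6 - 10*(-9)*20 = -6 + 90*20 = -6 + 1800 = 1794)
v/37557 = 1794/37557 = 1794*(1/37557) = 46/963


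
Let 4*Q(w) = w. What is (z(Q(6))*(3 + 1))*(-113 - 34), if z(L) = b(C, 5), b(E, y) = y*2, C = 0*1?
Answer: -5880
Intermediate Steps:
Q(w) = w/4
C = 0
b(E, y) = 2*y
z(L) = 10 (z(L) = 2*5 = 10)
(z(Q(6))*(3 + 1))*(-113 - 34) = (10*(3 + 1))*(-113 - 34) = (10*4)*(-147) = 40*(-147) = -5880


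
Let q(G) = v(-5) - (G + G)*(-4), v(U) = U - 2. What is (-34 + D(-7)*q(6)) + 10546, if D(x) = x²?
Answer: 12521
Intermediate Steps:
v(U) = -2 + U
q(G) = -7 + 8*G (q(G) = (-2 - 5) - (G + G)*(-4) = -7 - 2*G*(-4) = -7 - (-8)*G = -7 + 8*G)
(-34 + D(-7)*q(6)) + 10546 = (-34 + (-7)²*(-7 + 8*6)) + 10546 = (-34 + 49*(-7 + 48)) + 10546 = (-34 + 49*41) + 10546 = (-34 + 2009) + 10546 = 1975 + 10546 = 12521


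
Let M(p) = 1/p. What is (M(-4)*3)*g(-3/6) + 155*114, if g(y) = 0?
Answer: 17670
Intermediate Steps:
(M(-4)*3)*g(-3/6) + 155*114 = (3/(-4))*0 + 155*114 = -¼*3*0 + 17670 = -¾*0 + 17670 = 0 + 17670 = 17670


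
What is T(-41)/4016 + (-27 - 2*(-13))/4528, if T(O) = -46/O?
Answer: 2727/46597648 ≈ 5.8522e-5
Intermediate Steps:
T(-41)/4016 + (-27 - 2*(-13))/4528 = -46/(-41)/4016 + (-27 - 2*(-13))/4528 = -46*(-1/41)*(1/4016) + (-27 + 26)*(1/4528) = (46/41)*(1/4016) - 1*1/4528 = 23/82328 - 1/4528 = 2727/46597648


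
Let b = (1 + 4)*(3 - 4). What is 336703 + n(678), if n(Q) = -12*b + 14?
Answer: 336777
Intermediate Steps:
b = -5 (b = 5*(-1) = -5)
n(Q) = 74 (n(Q) = -12*(-5) + 14 = 60 + 14 = 74)
336703 + n(678) = 336703 + 74 = 336777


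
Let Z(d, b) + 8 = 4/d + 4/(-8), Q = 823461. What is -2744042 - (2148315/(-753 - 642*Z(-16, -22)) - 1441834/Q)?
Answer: -106218768299306/38702667 ≈ -2.7445e+6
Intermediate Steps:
Z(d, b) = -17/2 + 4/d (Z(d, b) = -8 + (4/d + 4/(-8)) = -8 + (4/d + 4*(-⅛)) = -8 + (4/d - ½) = -8 + (-½ + 4/d) = -17/2 + 4/d)
-2744042 - (2148315/(-753 - 642*Z(-16, -22)) - 1441834/Q) = -2744042 - (2148315/(-753 - 642*(-17/2 + 4/(-16))) - 1441834/823461) = -2744042 - (2148315/(-753 - 642*(-17/2 + 4*(-1/16))) - 1441834*1/823461) = -2744042 - (2148315/(-753 - 642*(-17/2 - ¼)) - 1441834/823461) = -2744042 - (2148315/(-753 - 642*(-35/4)) - 1441834/823461) = -2744042 - (2148315/(-753 + 11235/2) - 1441834/823461) = -2744042 - (2148315/(9729/2) - 1441834/823461) = -2744042 - (2148315*(2/9729) - 1441834/823461) = -2744042 - (62270/141 - 1441834/823461) = -2744042 - 1*17024539292/38702667 = -2744042 - 17024539292/38702667 = -106218768299306/38702667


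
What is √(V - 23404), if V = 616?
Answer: 6*I*√633 ≈ 150.96*I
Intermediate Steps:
√(V - 23404) = √(616 - 23404) = √(-22788) = 6*I*√633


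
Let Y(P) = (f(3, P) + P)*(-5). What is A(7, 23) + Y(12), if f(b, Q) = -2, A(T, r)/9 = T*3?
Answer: 139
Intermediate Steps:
A(T, r) = 27*T (A(T, r) = 9*(T*3) = 9*(3*T) = 27*T)
Y(P) = 10 - 5*P (Y(P) = (-2 + P)*(-5) = 10 - 5*P)
A(7, 23) + Y(12) = 27*7 + (10 - 5*12) = 189 + (10 - 60) = 189 - 50 = 139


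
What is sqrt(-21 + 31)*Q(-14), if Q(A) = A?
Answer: -14*sqrt(10) ≈ -44.272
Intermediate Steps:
sqrt(-21 + 31)*Q(-14) = sqrt(-21 + 31)*(-14) = sqrt(10)*(-14) = -14*sqrt(10)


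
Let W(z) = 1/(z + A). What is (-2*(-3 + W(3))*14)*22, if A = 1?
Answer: 1694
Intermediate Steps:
W(z) = 1/(1 + z) (W(z) = 1/(z + 1) = 1/(1 + z))
(-2*(-3 + W(3))*14)*22 = (-2*(-3 + 1/(1 + 3))*14)*22 = (-2*(-3 + 1/4)*14)*22 = (-2*(-3 + ¼)*14)*22 = (-2*(-11/4)*14)*22 = ((11/2)*14)*22 = 77*22 = 1694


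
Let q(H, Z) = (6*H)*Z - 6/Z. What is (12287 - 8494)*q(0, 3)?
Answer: -7586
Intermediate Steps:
q(H, Z) = -6/Z + 6*H*Z (q(H, Z) = 6*H*Z - 6/Z = -6/Z + 6*H*Z)
(12287 - 8494)*q(0, 3) = (12287 - 8494)*(-6/3 + 6*0*3) = 3793*(-6*⅓ + 0) = 3793*(-2 + 0) = 3793*(-2) = -7586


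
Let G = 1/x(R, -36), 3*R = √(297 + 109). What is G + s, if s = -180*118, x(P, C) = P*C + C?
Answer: -33729119/1588 - √406/4764 ≈ -21240.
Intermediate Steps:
R = √406/3 (R = √(297 + 109)/3 = √406/3 ≈ 6.7165)
x(P, C) = C + C*P (x(P, C) = C*P + C = C + C*P)
G = 1/(-36 - 12*√406) (G = 1/(-36*(1 + √406/3)) = 1/(-36 - 12*√406) ≈ -0.0035998)
s = -21240
G + s = (1/1588 - √406/4764) - 21240 = -33729119/1588 - √406/4764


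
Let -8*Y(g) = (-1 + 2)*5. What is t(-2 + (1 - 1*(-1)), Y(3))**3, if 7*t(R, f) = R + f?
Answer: -125/175616 ≈ -0.00071178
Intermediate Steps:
Y(g) = -5/8 (Y(g) = -(-1 + 2)*5/8 = -5/8)
t(R, f) = R/7 + f/7 (t(R, f) = (R + f)/7 = R/7 + f/7)
t(-2 + (1 - 1*(-1)), Y(3))**3 = ((-2 + (1 - 1*(-1)))/7 + (1/7)*(-5/8))**3 = ((-2 + (1 + 1))/7 - 5/56)**3 = ((-2 + 2)/7 - 5/56)**3 = ((1/7)*0 - 5/56)**3 = (0 - 5/56)**3 = (-5/56)**3 = -125/175616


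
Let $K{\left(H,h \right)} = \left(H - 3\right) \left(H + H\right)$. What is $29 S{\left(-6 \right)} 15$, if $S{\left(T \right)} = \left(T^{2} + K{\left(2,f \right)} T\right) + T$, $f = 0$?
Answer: $23490$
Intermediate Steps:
$K{\left(H,h \right)} = 2 H \left(-3 + H\right)$ ($K{\left(H,h \right)} = \left(-3 + H\right) 2 H = 2 H \left(-3 + H\right)$)
$S{\left(T \right)} = T^{2} - 3 T$ ($S{\left(T \right)} = \left(T^{2} + 2 \cdot 2 \left(-3 + 2\right) T\right) + T = \left(T^{2} + 2 \cdot 2 \left(-1\right) T\right) + T = \left(T^{2} - 4 T\right) + T = T^{2} - 3 T$)
$29 S{\left(-6 \right)} 15 = 29 \left(- 6 \left(-3 - 6\right)\right) 15 = 29 \left(\left(-6\right) \left(-9\right)\right) 15 = 29 \cdot 54 \cdot 15 = 1566 \cdot 15 = 23490$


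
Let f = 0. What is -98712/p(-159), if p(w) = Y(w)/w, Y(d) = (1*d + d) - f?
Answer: -49356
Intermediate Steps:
Y(d) = 2*d (Y(d) = (1*d + d) - 1*0 = (d + d) + 0 = 2*d + 0 = 2*d)
p(w) = 2 (p(w) = (2*w)/w = 2)
-98712/p(-159) = -98712/2 = -98712*1/2 = -49356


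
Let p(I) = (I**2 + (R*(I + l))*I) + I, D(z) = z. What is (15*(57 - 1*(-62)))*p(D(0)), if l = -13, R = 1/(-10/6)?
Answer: 0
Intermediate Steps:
R = -3/5 (R = 1/(-10*1/6) = 1/(-5/3) = -3/5 ≈ -0.60000)
p(I) = I + I**2 + I*(39/5 - 3*I/5) (p(I) = (I**2 + (-3*(I - 13)/5)*I) + I = (I**2 + (-3*(-13 + I)/5)*I) + I = (I**2 + (39/5 - 3*I/5)*I) + I = (I**2 + I*(39/5 - 3*I/5)) + I = I + I**2 + I*(39/5 - 3*I/5))
(15*(57 - 1*(-62)))*p(D(0)) = (15*(57 - 1*(-62)))*((2/5)*0*(22 + 0)) = (15*(57 + 62))*((2/5)*0*22) = (15*119)*0 = 1785*0 = 0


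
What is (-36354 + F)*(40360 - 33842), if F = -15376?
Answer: -337176140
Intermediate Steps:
(-36354 + F)*(40360 - 33842) = (-36354 - 15376)*(40360 - 33842) = -51730*6518 = -337176140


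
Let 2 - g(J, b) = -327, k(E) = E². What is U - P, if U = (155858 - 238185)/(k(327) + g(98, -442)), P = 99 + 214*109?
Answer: -2512600977/107258 ≈ -23426.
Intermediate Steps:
g(J, b) = 329 (g(J, b) = 2 - 1*(-327) = 2 + 327 = 329)
P = 23425 (P = 99 + 23326 = 23425)
U = -82327/107258 (U = (155858 - 238185)/(327² + 329) = -82327/(106929 + 329) = -82327/107258 ≈ -0.76756)
U - P = -82327/107258 - 1*23425 = -82327/107258 - 23425 = -2512600977/107258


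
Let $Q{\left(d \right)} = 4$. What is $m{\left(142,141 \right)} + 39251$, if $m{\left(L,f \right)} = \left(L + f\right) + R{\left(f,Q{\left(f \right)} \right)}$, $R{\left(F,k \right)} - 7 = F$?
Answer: $39682$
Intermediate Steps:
$R{\left(F,k \right)} = 7 + F$
$m{\left(L,f \right)} = 7 + L + 2 f$ ($m{\left(L,f \right)} = \left(L + f\right) + \left(7 + f\right) = 7 + L + 2 f$)
$m{\left(142,141 \right)} + 39251 = \left(7 + 142 + 2 \cdot 141\right) + 39251 = \left(7 + 142 + 282\right) + 39251 = 431 + 39251 = 39682$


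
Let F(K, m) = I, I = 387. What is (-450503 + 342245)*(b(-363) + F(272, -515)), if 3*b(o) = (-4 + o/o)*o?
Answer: -81193500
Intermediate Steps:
F(K, m) = 387
b(o) = -o (b(o) = ((-4 + o/o)*o)/3 = ((-4 + 1)*o)/3 = (-3*o)/3 = -o)
(-450503 + 342245)*(b(-363) + F(272, -515)) = (-450503 + 342245)*(-1*(-363) + 387) = -108258*(363 + 387) = -108258*750 = -81193500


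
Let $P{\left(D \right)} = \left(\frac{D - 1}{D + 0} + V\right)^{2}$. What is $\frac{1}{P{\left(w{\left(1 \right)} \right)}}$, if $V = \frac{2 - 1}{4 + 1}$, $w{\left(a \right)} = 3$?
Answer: $\frac{225}{169} \approx 1.3314$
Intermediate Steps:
$V = \frac{1}{5}$ ($V = 1 \cdot \frac{1}{5} = \frac{1}{5} \approx 0.2$)
$P{\left(D \right)} = \left(\frac{1}{5} + \frac{-1 + D}{D}\right)^{2}$ ($P{\left(D \right)} = \left(\frac{D - 1}{D + 0} + \frac{1}{5}\right)^{2} = \left(\frac{-1 + D}{D} + \frac{1}{5}\right)^{2} = \left(\frac{1}{5} + \frac{-1 + D}{D}\right)^{2}$)
$\frac{1}{P{\left(w{\left(1 \right)} \right)}} = \frac{1}{\frac{1}{25} \cdot \frac{1}{9} \left(-5 + 6 \cdot 3\right)^{2}} = \frac{1}{\frac{1}{25} \cdot \frac{1}{9} \left(-5 + 18\right)^{2}} = \frac{1}{\frac{1}{25} \cdot \frac{1}{9} \cdot 13^{2}} = \frac{1}{\frac{1}{25} \cdot \frac{1}{9} \cdot 169} = \frac{1}{\frac{169}{225}} = \frac{225}{169}$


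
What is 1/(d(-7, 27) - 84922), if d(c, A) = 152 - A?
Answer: -1/84797 ≈ -1.1793e-5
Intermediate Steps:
1/(d(-7, 27) - 84922) = 1/((152 - 1*27) - 84922) = 1/((152 - 27) - 84922) = 1/(125 - 84922) = 1/(-84797) = -1/84797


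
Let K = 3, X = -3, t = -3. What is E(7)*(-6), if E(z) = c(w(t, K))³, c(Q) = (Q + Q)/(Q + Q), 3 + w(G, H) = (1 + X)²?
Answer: -6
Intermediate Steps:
w(G, H) = 1 (w(G, H) = -3 + (1 - 3)² = -3 + (-2)² = -3 + 4 = 1)
c(Q) = 1 (c(Q) = (2*Q)/((2*Q)) = (2*Q)*(1/(2*Q)) = 1)
E(z) = 1 (E(z) = 1³ = 1)
E(7)*(-6) = 1*(-6) = -6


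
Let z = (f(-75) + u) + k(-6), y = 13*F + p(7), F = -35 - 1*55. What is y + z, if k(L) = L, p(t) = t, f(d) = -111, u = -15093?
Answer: -16373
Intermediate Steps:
F = -90 (F = -35 - 55 = -90)
y = -1163 (y = 13*(-90) + 7 = -1170 + 7 = -1163)
z = -15210 (z = (-111 - 15093) - 6 = -15204 - 6 = -15210)
y + z = -1163 - 15210 = -16373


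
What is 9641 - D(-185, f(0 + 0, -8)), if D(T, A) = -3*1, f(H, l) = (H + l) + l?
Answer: 9644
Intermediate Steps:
f(H, l) = H + 2*l
D(T, A) = -3
9641 - D(-185, f(0 + 0, -8)) = 9641 - 1*(-3) = 9641 + 3 = 9644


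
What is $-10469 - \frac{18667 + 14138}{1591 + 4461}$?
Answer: $- \frac{63391193}{6052} \approx -10474.0$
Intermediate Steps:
$-10469 - \frac{18667 + 14138}{1591 + 4461} = -10469 - \frac{32805}{6052} = - \frac{63391193}{6052}$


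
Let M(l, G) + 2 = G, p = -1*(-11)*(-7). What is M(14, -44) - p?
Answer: 31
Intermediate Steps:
p = -77 (p = 11*(-7) = -77)
M(l, G) = -2 + G
M(14, -44) - p = (-2 - 44) - 1*(-77) = -46 + 77 = 31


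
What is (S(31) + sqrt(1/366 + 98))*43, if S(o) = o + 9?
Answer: 1720 + 43*sqrt(13128054)/366 ≈ 2145.7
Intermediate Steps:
S(o) = 9 + o
(S(31) + sqrt(1/366 + 98))*43 = ((9 + 31) + sqrt(1/366 + 98))*43 = (40 + sqrt(1/366 + 98))*43 = (40 + sqrt(35869/366))*43 = (40 + sqrt(13128054)/366)*43 = 1720 + 43*sqrt(13128054)/366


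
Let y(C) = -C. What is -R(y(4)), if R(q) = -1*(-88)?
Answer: -88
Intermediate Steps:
R(q) = 88
-R(y(4)) = -1*88 = -88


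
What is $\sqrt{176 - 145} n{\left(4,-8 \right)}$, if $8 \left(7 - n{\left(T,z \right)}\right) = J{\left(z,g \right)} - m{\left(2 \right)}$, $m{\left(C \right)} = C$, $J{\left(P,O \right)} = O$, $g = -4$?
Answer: $\frac{31 \sqrt{31}}{4} \approx 43.15$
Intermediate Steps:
$n{\left(T,z \right)} = \frac{31}{4}$ ($n{\left(T,z \right)} = 7 - \frac{-4 - 2}{8} = 7 - - \frac{3}{4} = 7 + \frac{3}{4} = \frac{31}{4}$)
$\sqrt{176 - 145} n{\left(4,-8 \right)} = \sqrt{176 - 145} \cdot \frac{31}{4} = \sqrt{31} \cdot \frac{31}{4} = \frac{31 \sqrt{31}}{4}$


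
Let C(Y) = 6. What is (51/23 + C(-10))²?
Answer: 35721/529 ≈ 67.526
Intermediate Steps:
(51/23 + C(-10))² = (51/23 + 6)² = (189/23)² = 35721/529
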